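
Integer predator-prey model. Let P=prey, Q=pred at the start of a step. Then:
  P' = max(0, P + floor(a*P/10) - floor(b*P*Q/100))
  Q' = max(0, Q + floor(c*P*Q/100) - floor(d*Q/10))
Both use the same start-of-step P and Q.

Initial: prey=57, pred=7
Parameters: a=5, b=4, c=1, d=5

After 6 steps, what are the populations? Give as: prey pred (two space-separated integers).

Step 1: prey: 57+28-15=70; pred: 7+3-3=7
Step 2: prey: 70+35-19=86; pred: 7+4-3=8
Step 3: prey: 86+43-27=102; pred: 8+6-4=10
Step 4: prey: 102+51-40=113; pred: 10+10-5=15
Step 5: prey: 113+56-67=102; pred: 15+16-7=24
Step 6: prey: 102+51-97=56; pred: 24+24-12=36

Answer: 56 36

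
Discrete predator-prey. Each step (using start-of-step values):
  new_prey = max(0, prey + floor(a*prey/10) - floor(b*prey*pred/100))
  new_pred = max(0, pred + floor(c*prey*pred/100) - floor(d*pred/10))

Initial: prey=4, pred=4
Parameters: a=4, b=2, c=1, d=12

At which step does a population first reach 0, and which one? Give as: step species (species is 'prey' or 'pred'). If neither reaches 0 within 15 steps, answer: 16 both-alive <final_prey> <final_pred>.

Answer: 1 pred

Derivation:
Step 1: prey: 4+1-0=5; pred: 4+0-4=0
First extinction: pred at step 1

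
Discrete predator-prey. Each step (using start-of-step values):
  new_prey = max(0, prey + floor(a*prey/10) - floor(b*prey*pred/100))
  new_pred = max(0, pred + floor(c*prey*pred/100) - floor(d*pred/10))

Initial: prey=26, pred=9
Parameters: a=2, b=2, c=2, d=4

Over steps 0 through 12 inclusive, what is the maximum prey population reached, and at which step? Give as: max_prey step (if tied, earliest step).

Answer: 27 1

Derivation:
Step 1: prey: 26+5-4=27; pred: 9+4-3=10
Step 2: prey: 27+5-5=27; pred: 10+5-4=11
Step 3: prey: 27+5-5=27; pred: 11+5-4=12
Step 4: prey: 27+5-6=26; pred: 12+6-4=14
Step 5: prey: 26+5-7=24; pred: 14+7-5=16
Step 6: prey: 24+4-7=21; pred: 16+7-6=17
Step 7: prey: 21+4-7=18; pred: 17+7-6=18
Step 8: prey: 18+3-6=15; pred: 18+6-7=17
Step 9: prey: 15+3-5=13; pred: 17+5-6=16
Step 10: prey: 13+2-4=11; pred: 16+4-6=14
Step 11: prey: 11+2-3=10; pred: 14+3-5=12
Step 12: prey: 10+2-2=10; pred: 12+2-4=10
Max prey = 27 at step 1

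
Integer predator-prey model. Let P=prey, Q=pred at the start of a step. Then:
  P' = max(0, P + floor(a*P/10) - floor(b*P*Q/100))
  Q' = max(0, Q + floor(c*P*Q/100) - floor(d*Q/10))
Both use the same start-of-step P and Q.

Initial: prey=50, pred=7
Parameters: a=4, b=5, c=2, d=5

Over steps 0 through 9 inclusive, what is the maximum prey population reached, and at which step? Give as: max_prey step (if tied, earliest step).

Answer: 53 1

Derivation:
Step 1: prey: 50+20-17=53; pred: 7+7-3=11
Step 2: prey: 53+21-29=45; pred: 11+11-5=17
Step 3: prey: 45+18-38=25; pred: 17+15-8=24
Step 4: prey: 25+10-30=5; pred: 24+12-12=24
Step 5: prey: 5+2-6=1; pred: 24+2-12=14
Step 6: prey: 1+0-0=1; pred: 14+0-7=7
Step 7: prey: 1+0-0=1; pred: 7+0-3=4
Step 8: prey: 1+0-0=1; pred: 4+0-2=2
Step 9: prey: 1+0-0=1; pred: 2+0-1=1
Max prey = 53 at step 1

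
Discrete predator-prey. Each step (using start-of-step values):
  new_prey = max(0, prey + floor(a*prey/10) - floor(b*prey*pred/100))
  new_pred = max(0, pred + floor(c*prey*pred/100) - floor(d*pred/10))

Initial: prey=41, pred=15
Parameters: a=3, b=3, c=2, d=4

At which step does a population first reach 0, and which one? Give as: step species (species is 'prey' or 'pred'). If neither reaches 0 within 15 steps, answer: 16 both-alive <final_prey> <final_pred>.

Step 1: prey: 41+12-18=35; pred: 15+12-6=21
Step 2: prey: 35+10-22=23; pred: 21+14-8=27
Step 3: prey: 23+6-18=11; pred: 27+12-10=29
Step 4: prey: 11+3-9=5; pred: 29+6-11=24
Step 5: prey: 5+1-3=3; pred: 24+2-9=17
Step 6: prey: 3+0-1=2; pred: 17+1-6=12
Step 7: prey: 2+0-0=2; pred: 12+0-4=8
Step 8: prey: 2+0-0=2; pred: 8+0-3=5
Step 9: prey: 2+0-0=2; pred: 5+0-2=3
Step 10: prey: 2+0-0=2; pred: 3+0-1=2
Step 11: prey: 2+0-0=2; pred: 2+0-0=2
Steps 12-15: state stable at prey=2, pred=2 (no change)
No extinction within 15 steps

Answer: 16 both-alive 2 2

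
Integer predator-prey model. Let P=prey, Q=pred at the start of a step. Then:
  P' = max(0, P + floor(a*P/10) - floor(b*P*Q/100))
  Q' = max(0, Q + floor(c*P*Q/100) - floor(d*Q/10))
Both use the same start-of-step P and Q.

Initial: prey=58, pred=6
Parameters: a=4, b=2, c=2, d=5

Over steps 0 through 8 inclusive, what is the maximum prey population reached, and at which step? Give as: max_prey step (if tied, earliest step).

Answer: 95 3

Derivation:
Step 1: prey: 58+23-6=75; pred: 6+6-3=9
Step 2: prey: 75+30-13=92; pred: 9+13-4=18
Step 3: prey: 92+36-33=95; pred: 18+33-9=42
Step 4: prey: 95+38-79=54; pred: 42+79-21=100
Step 5: prey: 54+21-108=0; pred: 100+108-50=158
Step 6: prey: 0+0-0=0; pred: 158+0-79=79
Step 7: prey: 0+0-0=0; pred: 79+0-39=40
Step 8: prey: 0+0-0=0; pred: 40+0-20=20
Max prey = 95 at step 3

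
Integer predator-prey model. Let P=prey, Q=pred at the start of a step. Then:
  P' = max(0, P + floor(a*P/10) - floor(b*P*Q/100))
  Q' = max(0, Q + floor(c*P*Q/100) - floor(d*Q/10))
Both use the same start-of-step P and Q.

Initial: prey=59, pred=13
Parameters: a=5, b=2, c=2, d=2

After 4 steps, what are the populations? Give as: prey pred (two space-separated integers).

Answer: 0 169

Derivation:
Step 1: prey: 59+29-15=73; pred: 13+15-2=26
Step 2: prey: 73+36-37=72; pred: 26+37-5=58
Step 3: prey: 72+36-83=25; pred: 58+83-11=130
Step 4: prey: 25+12-65=0; pred: 130+65-26=169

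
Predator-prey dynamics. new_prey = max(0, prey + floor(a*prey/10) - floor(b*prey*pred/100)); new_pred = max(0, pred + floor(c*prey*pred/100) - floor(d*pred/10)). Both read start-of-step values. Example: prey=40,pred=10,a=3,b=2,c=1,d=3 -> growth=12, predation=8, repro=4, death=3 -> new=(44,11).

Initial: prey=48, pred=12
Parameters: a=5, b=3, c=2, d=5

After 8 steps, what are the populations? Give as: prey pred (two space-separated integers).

Step 1: prey: 48+24-17=55; pred: 12+11-6=17
Step 2: prey: 55+27-28=54; pred: 17+18-8=27
Step 3: prey: 54+27-43=38; pred: 27+29-13=43
Step 4: prey: 38+19-49=8; pred: 43+32-21=54
Step 5: prey: 8+4-12=0; pred: 54+8-27=35
Step 6: prey: 0+0-0=0; pred: 35+0-17=18
Step 7: prey: 0+0-0=0; pred: 18+0-9=9
Step 8: prey: 0+0-0=0; pred: 9+0-4=5

Answer: 0 5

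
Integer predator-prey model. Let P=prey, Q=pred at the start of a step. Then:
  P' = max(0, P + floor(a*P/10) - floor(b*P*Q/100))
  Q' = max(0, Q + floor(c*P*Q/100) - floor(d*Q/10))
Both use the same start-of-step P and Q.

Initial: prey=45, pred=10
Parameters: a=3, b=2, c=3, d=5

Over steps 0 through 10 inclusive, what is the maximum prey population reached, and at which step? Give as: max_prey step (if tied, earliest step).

Answer: 49 1

Derivation:
Step 1: prey: 45+13-9=49; pred: 10+13-5=18
Step 2: prey: 49+14-17=46; pred: 18+26-9=35
Step 3: prey: 46+13-32=27; pred: 35+48-17=66
Step 4: prey: 27+8-35=0; pred: 66+53-33=86
Step 5: prey: 0+0-0=0; pred: 86+0-43=43
Step 6: prey: 0+0-0=0; pred: 43+0-21=22
Step 7: prey: 0+0-0=0; pred: 22+0-11=11
Step 8: prey: 0+0-0=0; pred: 11+0-5=6
Step 9: prey: 0+0-0=0; pred: 6+0-3=3
Step 10: prey: 0+0-0=0; pred: 3+0-1=2
Max prey = 49 at step 1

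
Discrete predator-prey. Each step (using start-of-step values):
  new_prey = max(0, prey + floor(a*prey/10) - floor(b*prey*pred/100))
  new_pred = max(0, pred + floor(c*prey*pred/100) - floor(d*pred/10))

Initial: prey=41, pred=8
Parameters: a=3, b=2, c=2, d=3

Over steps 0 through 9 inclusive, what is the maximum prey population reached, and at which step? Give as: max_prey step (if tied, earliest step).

Answer: 50 2

Derivation:
Step 1: prey: 41+12-6=47; pred: 8+6-2=12
Step 2: prey: 47+14-11=50; pred: 12+11-3=20
Step 3: prey: 50+15-20=45; pred: 20+20-6=34
Step 4: prey: 45+13-30=28; pred: 34+30-10=54
Step 5: prey: 28+8-30=6; pred: 54+30-16=68
Step 6: prey: 6+1-8=0; pred: 68+8-20=56
Step 7: prey: 0+0-0=0; pred: 56+0-16=40
Step 8: prey: 0+0-0=0; pred: 40+0-12=28
Step 9: prey: 0+0-0=0; pred: 28+0-8=20
Max prey = 50 at step 2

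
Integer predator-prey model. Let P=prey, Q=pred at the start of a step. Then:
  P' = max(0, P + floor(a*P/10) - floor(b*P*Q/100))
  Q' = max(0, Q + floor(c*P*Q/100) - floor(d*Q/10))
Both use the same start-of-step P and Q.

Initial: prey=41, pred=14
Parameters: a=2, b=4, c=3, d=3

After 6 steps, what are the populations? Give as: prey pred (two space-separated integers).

Step 1: prey: 41+8-22=27; pred: 14+17-4=27
Step 2: prey: 27+5-29=3; pred: 27+21-8=40
Step 3: prey: 3+0-4=0; pred: 40+3-12=31
Step 4: prey: 0+0-0=0; pred: 31+0-9=22
Step 5: prey: 0+0-0=0; pred: 22+0-6=16
Step 6: prey: 0+0-0=0; pred: 16+0-4=12

Answer: 0 12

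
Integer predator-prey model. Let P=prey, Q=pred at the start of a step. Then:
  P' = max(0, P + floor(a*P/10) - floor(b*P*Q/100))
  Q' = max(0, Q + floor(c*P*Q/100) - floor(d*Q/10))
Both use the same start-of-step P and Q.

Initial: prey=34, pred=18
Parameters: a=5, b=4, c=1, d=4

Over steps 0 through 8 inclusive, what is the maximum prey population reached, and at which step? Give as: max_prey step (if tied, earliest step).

Step 1: prey: 34+17-24=27; pred: 18+6-7=17
Step 2: prey: 27+13-18=22; pred: 17+4-6=15
Step 3: prey: 22+11-13=20; pred: 15+3-6=12
Step 4: prey: 20+10-9=21; pred: 12+2-4=10
Step 5: prey: 21+10-8=23; pred: 10+2-4=8
Step 6: prey: 23+11-7=27; pred: 8+1-3=6
Step 7: prey: 27+13-6=34; pred: 6+1-2=5
Step 8: prey: 34+17-6=45; pred: 5+1-2=4
Max prey = 45 at step 8

Answer: 45 8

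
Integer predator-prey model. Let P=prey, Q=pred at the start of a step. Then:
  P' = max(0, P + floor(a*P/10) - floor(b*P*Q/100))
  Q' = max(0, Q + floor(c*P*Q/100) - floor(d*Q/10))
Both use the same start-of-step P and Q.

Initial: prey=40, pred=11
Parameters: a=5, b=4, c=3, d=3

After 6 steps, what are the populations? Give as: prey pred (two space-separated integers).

Answer: 0 24

Derivation:
Step 1: prey: 40+20-17=43; pred: 11+13-3=21
Step 2: prey: 43+21-36=28; pred: 21+27-6=42
Step 3: prey: 28+14-47=0; pred: 42+35-12=65
Step 4: prey: 0+0-0=0; pred: 65+0-19=46
Step 5: prey: 0+0-0=0; pred: 46+0-13=33
Step 6: prey: 0+0-0=0; pred: 33+0-9=24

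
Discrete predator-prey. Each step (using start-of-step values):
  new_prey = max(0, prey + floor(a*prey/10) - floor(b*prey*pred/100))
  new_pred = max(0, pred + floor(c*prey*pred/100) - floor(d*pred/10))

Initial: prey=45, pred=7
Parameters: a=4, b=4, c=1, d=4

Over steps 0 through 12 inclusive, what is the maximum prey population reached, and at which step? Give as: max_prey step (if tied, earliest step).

Step 1: prey: 45+18-12=51; pred: 7+3-2=8
Step 2: prey: 51+20-16=55; pred: 8+4-3=9
Step 3: prey: 55+22-19=58; pred: 9+4-3=10
Step 4: prey: 58+23-23=58; pred: 10+5-4=11
Step 5: prey: 58+23-25=56; pred: 11+6-4=13
Step 6: prey: 56+22-29=49; pred: 13+7-5=15
Step 7: prey: 49+19-29=39; pred: 15+7-6=16
Step 8: prey: 39+15-24=30; pred: 16+6-6=16
Step 9: prey: 30+12-19=23; pred: 16+4-6=14
Step 10: prey: 23+9-12=20; pred: 14+3-5=12
Step 11: prey: 20+8-9=19; pred: 12+2-4=10
Step 12: prey: 19+7-7=19; pred: 10+1-4=7
Max prey = 58 at step 3

Answer: 58 3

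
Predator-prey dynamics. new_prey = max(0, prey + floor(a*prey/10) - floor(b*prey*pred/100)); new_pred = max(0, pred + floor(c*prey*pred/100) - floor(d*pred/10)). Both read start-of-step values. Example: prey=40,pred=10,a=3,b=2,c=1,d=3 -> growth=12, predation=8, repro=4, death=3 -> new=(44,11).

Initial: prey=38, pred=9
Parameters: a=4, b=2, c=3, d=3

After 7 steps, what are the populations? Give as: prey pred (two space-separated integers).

Step 1: prey: 38+15-6=47; pred: 9+10-2=17
Step 2: prey: 47+18-15=50; pred: 17+23-5=35
Step 3: prey: 50+20-35=35; pred: 35+52-10=77
Step 4: prey: 35+14-53=0; pred: 77+80-23=134
Step 5: prey: 0+0-0=0; pred: 134+0-40=94
Step 6: prey: 0+0-0=0; pred: 94+0-28=66
Step 7: prey: 0+0-0=0; pred: 66+0-19=47

Answer: 0 47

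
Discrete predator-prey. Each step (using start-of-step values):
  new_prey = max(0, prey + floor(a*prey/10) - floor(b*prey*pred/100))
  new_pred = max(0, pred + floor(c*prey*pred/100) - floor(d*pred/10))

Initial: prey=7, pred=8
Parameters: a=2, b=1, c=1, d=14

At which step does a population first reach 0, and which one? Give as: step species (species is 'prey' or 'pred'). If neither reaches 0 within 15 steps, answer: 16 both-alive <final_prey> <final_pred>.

Step 1: prey: 7+1-0=8; pred: 8+0-11=0
First extinction: pred at step 1

Answer: 1 pred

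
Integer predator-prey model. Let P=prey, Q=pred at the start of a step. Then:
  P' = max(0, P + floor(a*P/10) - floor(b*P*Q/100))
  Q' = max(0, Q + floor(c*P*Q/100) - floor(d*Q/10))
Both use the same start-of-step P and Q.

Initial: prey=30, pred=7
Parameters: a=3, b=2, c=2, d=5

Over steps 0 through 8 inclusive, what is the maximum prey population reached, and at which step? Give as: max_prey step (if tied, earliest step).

Step 1: prey: 30+9-4=35; pred: 7+4-3=8
Step 2: prey: 35+10-5=40; pred: 8+5-4=9
Step 3: prey: 40+12-7=45; pred: 9+7-4=12
Step 4: prey: 45+13-10=48; pred: 12+10-6=16
Step 5: prey: 48+14-15=47; pred: 16+15-8=23
Step 6: prey: 47+14-21=40; pred: 23+21-11=33
Step 7: prey: 40+12-26=26; pred: 33+26-16=43
Step 8: prey: 26+7-22=11; pred: 43+22-21=44
Max prey = 48 at step 4

Answer: 48 4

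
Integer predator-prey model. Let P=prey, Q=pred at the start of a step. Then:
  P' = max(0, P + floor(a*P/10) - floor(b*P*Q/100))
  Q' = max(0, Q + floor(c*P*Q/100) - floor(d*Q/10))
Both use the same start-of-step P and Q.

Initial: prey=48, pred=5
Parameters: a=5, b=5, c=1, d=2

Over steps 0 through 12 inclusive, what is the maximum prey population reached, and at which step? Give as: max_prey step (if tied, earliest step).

Answer: 80 3

Derivation:
Step 1: prey: 48+24-12=60; pred: 5+2-1=6
Step 2: prey: 60+30-18=72; pred: 6+3-1=8
Step 3: prey: 72+36-28=80; pred: 8+5-1=12
Step 4: prey: 80+40-48=72; pred: 12+9-2=19
Step 5: prey: 72+36-68=40; pred: 19+13-3=29
Step 6: prey: 40+20-58=2; pred: 29+11-5=35
Step 7: prey: 2+1-3=0; pred: 35+0-7=28
Step 8: prey: 0+0-0=0; pred: 28+0-5=23
Step 9: prey: 0+0-0=0; pred: 23+0-4=19
Step 10: prey: 0+0-0=0; pred: 19+0-3=16
Step 11: prey: 0+0-0=0; pred: 16+0-3=13
Step 12: prey: 0+0-0=0; pred: 13+0-2=11
Max prey = 80 at step 3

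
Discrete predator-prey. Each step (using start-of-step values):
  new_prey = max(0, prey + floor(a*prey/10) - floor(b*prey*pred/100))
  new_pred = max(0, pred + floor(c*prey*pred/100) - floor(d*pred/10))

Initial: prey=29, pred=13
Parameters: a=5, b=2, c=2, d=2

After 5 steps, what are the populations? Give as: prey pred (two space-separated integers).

Answer: 1 94

Derivation:
Step 1: prey: 29+14-7=36; pred: 13+7-2=18
Step 2: prey: 36+18-12=42; pred: 18+12-3=27
Step 3: prey: 42+21-22=41; pred: 27+22-5=44
Step 4: prey: 41+20-36=25; pred: 44+36-8=72
Step 5: prey: 25+12-36=1; pred: 72+36-14=94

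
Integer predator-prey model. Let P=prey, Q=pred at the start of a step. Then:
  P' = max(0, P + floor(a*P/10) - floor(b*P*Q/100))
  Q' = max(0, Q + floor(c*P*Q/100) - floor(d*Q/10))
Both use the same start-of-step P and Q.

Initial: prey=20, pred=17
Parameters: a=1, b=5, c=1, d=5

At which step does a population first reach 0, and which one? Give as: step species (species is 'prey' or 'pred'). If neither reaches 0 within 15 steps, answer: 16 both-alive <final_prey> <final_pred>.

Answer: 16 both-alive 2 1

Derivation:
Step 1: prey: 20+2-17=5; pred: 17+3-8=12
Step 2: prey: 5+0-3=2; pred: 12+0-6=6
Step 3: prey: 2+0-0=2; pred: 6+0-3=3
Step 4: prey: 2+0-0=2; pred: 3+0-1=2
Step 5: prey: 2+0-0=2; pred: 2+0-1=1
Step 6: prey: 2+0-0=2; pred: 1+0-0=1
Steps 7-15: state stable at prey=2, pred=1 (no change)
No extinction within 15 steps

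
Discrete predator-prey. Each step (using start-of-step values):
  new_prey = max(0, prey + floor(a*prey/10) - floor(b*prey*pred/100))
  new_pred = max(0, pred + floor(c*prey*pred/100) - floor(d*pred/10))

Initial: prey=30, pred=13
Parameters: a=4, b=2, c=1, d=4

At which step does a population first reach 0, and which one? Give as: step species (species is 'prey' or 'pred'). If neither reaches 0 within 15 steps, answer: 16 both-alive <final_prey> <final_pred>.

Step 1: prey: 30+12-7=35; pred: 13+3-5=11
Step 2: prey: 35+14-7=42; pred: 11+3-4=10
Step 3: prey: 42+16-8=50; pred: 10+4-4=10
Step 4: prey: 50+20-10=60; pred: 10+5-4=11
Step 5: prey: 60+24-13=71; pred: 11+6-4=13
Step 6: prey: 71+28-18=81; pred: 13+9-5=17
Step 7: prey: 81+32-27=86; pred: 17+13-6=24
Step 8: prey: 86+34-41=79; pred: 24+20-9=35
Step 9: prey: 79+31-55=55; pred: 35+27-14=48
Step 10: prey: 55+22-52=25; pred: 48+26-19=55
Step 11: prey: 25+10-27=8; pred: 55+13-22=46
Step 12: prey: 8+3-7=4; pred: 46+3-18=31
Step 13: prey: 4+1-2=3; pred: 31+1-12=20
Step 14: prey: 3+1-1=3; pred: 20+0-8=12
Step 15: prey: 3+1-0=4; pred: 12+0-4=8
No extinction within 15 steps

Answer: 16 both-alive 4 8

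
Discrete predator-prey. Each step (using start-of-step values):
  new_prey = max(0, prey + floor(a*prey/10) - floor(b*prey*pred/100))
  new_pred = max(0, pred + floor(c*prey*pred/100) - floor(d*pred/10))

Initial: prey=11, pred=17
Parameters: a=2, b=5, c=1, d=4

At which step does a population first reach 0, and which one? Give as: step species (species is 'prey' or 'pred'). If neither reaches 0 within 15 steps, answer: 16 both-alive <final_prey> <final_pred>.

Answer: 16 both-alive 2 2

Derivation:
Step 1: prey: 11+2-9=4; pred: 17+1-6=12
Step 2: prey: 4+0-2=2; pred: 12+0-4=8
Step 3: prey: 2+0-0=2; pred: 8+0-3=5
Step 4: prey: 2+0-0=2; pred: 5+0-2=3
Step 5: prey: 2+0-0=2; pred: 3+0-1=2
Step 6: prey: 2+0-0=2; pred: 2+0-0=2
Steps 7-15: state stable at prey=2, pred=2 (no change)
No extinction within 15 steps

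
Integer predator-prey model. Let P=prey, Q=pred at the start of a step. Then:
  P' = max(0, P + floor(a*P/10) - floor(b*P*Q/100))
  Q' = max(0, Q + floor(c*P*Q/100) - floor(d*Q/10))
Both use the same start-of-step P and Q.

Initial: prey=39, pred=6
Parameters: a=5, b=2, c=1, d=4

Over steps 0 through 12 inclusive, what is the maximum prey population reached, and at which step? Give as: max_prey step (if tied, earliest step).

Step 1: prey: 39+19-4=54; pred: 6+2-2=6
Step 2: prey: 54+27-6=75; pred: 6+3-2=7
Step 3: prey: 75+37-10=102; pred: 7+5-2=10
Step 4: prey: 102+51-20=133; pred: 10+10-4=16
Step 5: prey: 133+66-42=157; pred: 16+21-6=31
Step 6: prey: 157+78-97=138; pred: 31+48-12=67
Step 7: prey: 138+69-184=23; pred: 67+92-26=133
Step 8: prey: 23+11-61=0; pred: 133+30-53=110
Step 9: prey: 0+0-0=0; pred: 110+0-44=66
Step 10: prey: 0+0-0=0; pred: 66+0-26=40
Step 11: prey: 0+0-0=0; pred: 40+0-16=24
Step 12: prey: 0+0-0=0; pred: 24+0-9=15
Max prey = 157 at step 5

Answer: 157 5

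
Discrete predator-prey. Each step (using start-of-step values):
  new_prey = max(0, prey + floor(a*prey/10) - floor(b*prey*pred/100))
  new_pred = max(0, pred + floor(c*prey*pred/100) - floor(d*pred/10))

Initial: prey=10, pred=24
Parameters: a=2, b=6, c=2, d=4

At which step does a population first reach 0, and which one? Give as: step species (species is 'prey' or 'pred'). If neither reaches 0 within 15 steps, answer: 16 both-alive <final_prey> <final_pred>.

Answer: 1 prey

Derivation:
Step 1: prey: 10+2-14=0; pred: 24+4-9=19
First extinction: prey at step 1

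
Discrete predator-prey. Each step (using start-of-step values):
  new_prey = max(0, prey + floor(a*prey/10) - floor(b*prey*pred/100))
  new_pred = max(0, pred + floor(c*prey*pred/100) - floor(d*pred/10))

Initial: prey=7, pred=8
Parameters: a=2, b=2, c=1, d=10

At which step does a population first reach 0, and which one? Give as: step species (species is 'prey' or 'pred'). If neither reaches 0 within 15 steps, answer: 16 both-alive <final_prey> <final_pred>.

Answer: 1 pred

Derivation:
Step 1: prey: 7+1-1=7; pred: 8+0-8=0
First extinction: pred at step 1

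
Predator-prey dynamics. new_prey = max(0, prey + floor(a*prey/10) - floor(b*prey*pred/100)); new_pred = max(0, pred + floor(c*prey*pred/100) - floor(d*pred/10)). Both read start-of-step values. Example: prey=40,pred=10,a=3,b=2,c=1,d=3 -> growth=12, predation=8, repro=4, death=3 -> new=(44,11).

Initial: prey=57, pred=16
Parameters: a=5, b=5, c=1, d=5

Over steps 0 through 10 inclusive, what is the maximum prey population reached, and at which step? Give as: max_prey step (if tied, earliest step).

Answer: 85 10

Derivation:
Step 1: prey: 57+28-45=40; pred: 16+9-8=17
Step 2: prey: 40+20-34=26; pred: 17+6-8=15
Step 3: prey: 26+13-19=20; pred: 15+3-7=11
Step 4: prey: 20+10-11=19; pred: 11+2-5=8
Step 5: prey: 19+9-7=21; pred: 8+1-4=5
Step 6: prey: 21+10-5=26; pred: 5+1-2=4
Step 7: prey: 26+13-5=34; pred: 4+1-2=3
Step 8: prey: 34+17-5=46; pred: 3+1-1=3
Step 9: prey: 46+23-6=63; pred: 3+1-1=3
Step 10: prey: 63+31-9=85; pred: 3+1-1=3
Max prey = 85 at step 10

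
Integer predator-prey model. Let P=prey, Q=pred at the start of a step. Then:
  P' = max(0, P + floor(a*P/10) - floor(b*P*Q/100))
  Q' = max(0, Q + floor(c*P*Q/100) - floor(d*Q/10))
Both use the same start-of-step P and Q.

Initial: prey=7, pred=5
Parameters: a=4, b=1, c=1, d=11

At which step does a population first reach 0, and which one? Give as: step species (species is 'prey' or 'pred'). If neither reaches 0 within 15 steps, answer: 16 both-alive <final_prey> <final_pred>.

Answer: 1 pred

Derivation:
Step 1: prey: 7+2-0=9; pred: 5+0-5=0
First extinction: pred at step 1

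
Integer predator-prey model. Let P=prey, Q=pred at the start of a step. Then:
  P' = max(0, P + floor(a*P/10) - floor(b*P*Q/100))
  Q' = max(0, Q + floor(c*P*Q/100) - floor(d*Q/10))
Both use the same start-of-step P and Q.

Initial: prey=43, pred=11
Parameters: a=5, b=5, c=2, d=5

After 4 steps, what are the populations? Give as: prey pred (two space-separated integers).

Step 1: prey: 43+21-23=41; pred: 11+9-5=15
Step 2: prey: 41+20-30=31; pred: 15+12-7=20
Step 3: prey: 31+15-31=15; pred: 20+12-10=22
Step 4: prey: 15+7-16=6; pred: 22+6-11=17

Answer: 6 17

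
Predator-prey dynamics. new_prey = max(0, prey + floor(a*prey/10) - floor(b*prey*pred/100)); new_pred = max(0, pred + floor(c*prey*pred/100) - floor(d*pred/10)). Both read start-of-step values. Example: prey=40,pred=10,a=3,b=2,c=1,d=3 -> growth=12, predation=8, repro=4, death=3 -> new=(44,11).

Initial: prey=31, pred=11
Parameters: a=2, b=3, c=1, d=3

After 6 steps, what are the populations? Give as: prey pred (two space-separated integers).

Step 1: prey: 31+6-10=27; pred: 11+3-3=11
Step 2: prey: 27+5-8=24; pred: 11+2-3=10
Step 3: prey: 24+4-7=21; pred: 10+2-3=9
Step 4: prey: 21+4-5=20; pred: 9+1-2=8
Step 5: prey: 20+4-4=20; pred: 8+1-2=7
Step 6: prey: 20+4-4=20; pred: 7+1-2=6

Answer: 20 6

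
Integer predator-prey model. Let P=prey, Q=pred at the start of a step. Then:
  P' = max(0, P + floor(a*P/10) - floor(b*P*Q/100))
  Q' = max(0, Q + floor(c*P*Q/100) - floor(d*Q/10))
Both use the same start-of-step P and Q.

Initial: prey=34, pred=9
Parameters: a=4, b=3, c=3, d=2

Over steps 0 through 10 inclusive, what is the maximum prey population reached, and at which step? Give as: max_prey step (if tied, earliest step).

Answer: 38 1

Derivation:
Step 1: prey: 34+13-9=38; pred: 9+9-1=17
Step 2: prey: 38+15-19=34; pred: 17+19-3=33
Step 3: prey: 34+13-33=14; pred: 33+33-6=60
Step 4: prey: 14+5-25=0; pred: 60+25-12=73
Step 5: prey: 0+0-0=0; pred: 73+0-14=59
Step 6: prey: 0+0-0=0; pred: 59+0-11=48
Step 7: prey: 0+0-0=0; pred: 48+0-9=39
Step 8: prey: 0+0-0=0; pred: 39+0-7=32
Step 9: prey: 0+0-0=0; pred: 32+0-6=26
Step 10: prey: 0+0-0=0; pred: 26+0-5=21
Max prey = 38 at step 1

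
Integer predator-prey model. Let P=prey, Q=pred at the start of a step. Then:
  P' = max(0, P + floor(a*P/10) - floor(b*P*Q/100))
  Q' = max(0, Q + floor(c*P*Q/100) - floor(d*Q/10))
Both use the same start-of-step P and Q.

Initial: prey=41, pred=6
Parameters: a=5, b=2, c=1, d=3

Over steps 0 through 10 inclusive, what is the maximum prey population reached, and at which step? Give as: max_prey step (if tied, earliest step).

Step 1: prey: 41+20-4=57; pred: 6+2-1=7
Step 2: prey: 57+28-7=78; pred: 7+3-2=8
Step 3: prey: 78+39-12=105; pred: 8+6-2=12
Step 4: prey: 105+52-25=132; pred: 12+12-3=21
Step 5: prey: 132+66-55=143; pred: 21+27-6=42
Step 6: prey: 143+71-120=94; pred: 42+60-12=90
Step 7: prey: 94+47-169=0; pred: 90+84-27=147
Step 8: prey: 0+0-0=0; pred: 147+0-44=103
Step 9: prey: 0+0-0=0; pred: 103+0-30=73
Step 10: prey: 0+0-0=0; pred: 73+0-21=52
Max prey = 143 at step 5

Answer: 143 5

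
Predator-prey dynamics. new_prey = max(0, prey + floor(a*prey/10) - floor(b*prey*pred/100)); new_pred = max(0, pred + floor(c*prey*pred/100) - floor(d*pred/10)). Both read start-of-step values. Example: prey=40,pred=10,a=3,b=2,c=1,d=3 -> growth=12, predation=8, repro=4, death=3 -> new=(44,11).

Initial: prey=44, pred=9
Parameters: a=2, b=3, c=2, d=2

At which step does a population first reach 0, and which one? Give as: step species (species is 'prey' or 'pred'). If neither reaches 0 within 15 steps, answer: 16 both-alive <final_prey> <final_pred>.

Step 1: prey: 44+8-11=41; pred: 9+7-1=15
Step 2: prey: 41+8-18=31; pred: 15+12-3=24
Step 3: prey: 31+6-22=15; pred: 24+14-4=34
Step 4: prey: 15+3-15=3; pred: 34+10-6=38
Step 5: prey: 3+0-3=0; pred: 38+2-7=33
First extinction: prey at step 5

Answer: 5 prey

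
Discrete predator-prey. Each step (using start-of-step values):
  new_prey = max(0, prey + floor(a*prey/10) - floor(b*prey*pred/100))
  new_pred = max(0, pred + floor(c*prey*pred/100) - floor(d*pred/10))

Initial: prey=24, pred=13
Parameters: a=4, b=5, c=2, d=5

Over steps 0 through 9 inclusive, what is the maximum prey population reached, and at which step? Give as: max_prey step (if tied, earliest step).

Step 1: prey: 24+9-15=18; pred: 13+6-6=13
Step 2: prey: 18+7-11=14; pred: 13+4-6=11
Step 3: prey: 14+5-7=12; pred: 11+3-5=9
Step 4: prey: 12+4-5=11; pred: 9+2-4=7
Step 5: prey: 11+4-3=12; pred: 7+1-3=5
Step 6: prey: 12+4-3=13; pred: 5+1-2=4
Step 7: prey: 13+5-2=16; pred: 4+1-2=3
Step 8: prey: 16+6-2=20; pred: 3+0-1=2
Step 9: prey: 20+8-2=26; pred: 2+0-1=1
Max prey = 26 at step 9

Answer: 26 9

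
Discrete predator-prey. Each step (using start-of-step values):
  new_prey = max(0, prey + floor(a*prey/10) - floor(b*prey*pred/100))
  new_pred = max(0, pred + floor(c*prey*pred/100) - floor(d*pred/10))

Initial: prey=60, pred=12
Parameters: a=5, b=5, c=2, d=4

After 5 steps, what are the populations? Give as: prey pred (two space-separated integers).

Step 1: prey: 60+30-36=54; pred: 12+14-4=22
Step 2: prey: 54+27-59=22; pred: 22+23-8=37
Step 3: prey: 22+11-40=0; pred: 37+16-14=39
Step 4: prey: 0+0-0=0; pred: 39+0-15=24
Step 5: prey: 0+0-0=0; pred: 24+0-9=15

Answer: 0 15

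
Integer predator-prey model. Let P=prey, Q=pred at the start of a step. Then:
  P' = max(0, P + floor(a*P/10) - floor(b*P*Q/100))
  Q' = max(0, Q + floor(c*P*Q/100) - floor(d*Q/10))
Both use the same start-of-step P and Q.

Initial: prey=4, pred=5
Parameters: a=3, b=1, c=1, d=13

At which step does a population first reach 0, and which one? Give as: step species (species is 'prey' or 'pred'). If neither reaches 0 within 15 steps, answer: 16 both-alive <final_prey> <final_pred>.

Answer: 1 pred

Derivation:
Step 1: prey: 4+1-0=5; pred: 5+0-6=0
First extinction: pred at step 1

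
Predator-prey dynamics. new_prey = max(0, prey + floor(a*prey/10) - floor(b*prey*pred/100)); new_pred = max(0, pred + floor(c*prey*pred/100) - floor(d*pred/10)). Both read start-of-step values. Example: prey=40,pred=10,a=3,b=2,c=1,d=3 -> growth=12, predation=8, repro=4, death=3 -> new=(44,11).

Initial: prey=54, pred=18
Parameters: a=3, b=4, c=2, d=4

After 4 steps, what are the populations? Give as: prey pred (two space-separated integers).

Step 1: prey: 54+16-38=32; pred: 18+19-7=30
Step 2: prey: 32+9-38=3; pred: 30+19-12=37
Step 3: prey: 3+0-4=0; pred: 37+2-14=25
Step 4: prey: 0+0-0=0; pred: 25+0-10=15

Answer: 0 15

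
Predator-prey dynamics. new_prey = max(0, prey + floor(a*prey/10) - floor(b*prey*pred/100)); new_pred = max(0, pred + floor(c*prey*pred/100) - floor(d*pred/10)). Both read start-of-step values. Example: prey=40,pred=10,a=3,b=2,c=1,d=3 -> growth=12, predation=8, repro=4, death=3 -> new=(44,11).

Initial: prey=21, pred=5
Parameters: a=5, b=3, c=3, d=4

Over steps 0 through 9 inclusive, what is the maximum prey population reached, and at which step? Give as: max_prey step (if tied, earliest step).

Answer: 49 4

Derivation:
Step 1: prey: 21+10-3=28; pred: 5+3-2=6
Step 2: prey: 28+14-5=37; pred: 6+5-2=9
Step 3: prey: 37+18-9=46; pred: 9+9-3=15
Step 4: prey: 46+23-20=49; pred: 15+20-6=29
Step 5: prey: 49+24-42=31; pred: 29+42-11=60
Step 6: prey: 31+15-55=0; pred: 60+55-24=91
Step 7: prey: 0+0-0=0; pred: 91+0-36=55
Step 8: prey: 0+0-0=0; pred: 55+0-22=33
Step 9: prey: 0+0-0=0; pred: 33+0-13=20
Max prey = 49 at step 4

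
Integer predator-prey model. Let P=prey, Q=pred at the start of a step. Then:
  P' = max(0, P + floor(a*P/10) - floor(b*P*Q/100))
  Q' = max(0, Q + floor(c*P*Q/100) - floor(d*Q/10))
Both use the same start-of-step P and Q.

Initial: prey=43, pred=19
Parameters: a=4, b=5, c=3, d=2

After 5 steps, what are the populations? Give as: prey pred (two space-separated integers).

Step 1: prey: 43+17-40=20; pred: 19+24-3=40
Step 2: prey: 20+8-40=0; pred: 40+24-8=56
Step 3: prey: 0+0-0=0; pred: 56+0-11=45
Step 4: prey: 0+0-0=0; pred: 45+0-9=36
Step 5: prey: 0+0-0=0; pred: 36+0-7=29

Answer: 0 29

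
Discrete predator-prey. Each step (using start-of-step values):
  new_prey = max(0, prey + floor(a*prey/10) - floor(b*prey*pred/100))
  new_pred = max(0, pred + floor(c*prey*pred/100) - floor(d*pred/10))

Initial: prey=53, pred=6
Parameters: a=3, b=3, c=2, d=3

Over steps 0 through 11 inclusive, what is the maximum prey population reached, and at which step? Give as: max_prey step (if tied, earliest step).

Step 1: prey: 53+15-9=59; pred: 6+6-1=11
Step 2: prey: 59+17-19=57; pred: 11+12-3=20
Step 3: prey: 57+17-34=40; pred: 20+22-6=36
Step 4: prey: 40+12-43=9; pred: 36+28-10=54
Step 5: prey: 9+2-14=0; pred: 54+9-16=47
Step 6: prey: 0+0-0=0; pred: 47+0-14=33
Step 7: prey: 0+0-0=0; pred: 33+0-9=24
Step 8: prey: 0+0-0=0; pred: 24+0-7=17
Step 9: prey: 0+0-0=0; pred: 17+0-5=12
Step 10: prey: 0+0-0=0; pred: 12+0-3=9
Step 11: prey: 0+0-0=0; pred: 9+0-2=7
Max prey = 59 at step 1

Answer: 59 1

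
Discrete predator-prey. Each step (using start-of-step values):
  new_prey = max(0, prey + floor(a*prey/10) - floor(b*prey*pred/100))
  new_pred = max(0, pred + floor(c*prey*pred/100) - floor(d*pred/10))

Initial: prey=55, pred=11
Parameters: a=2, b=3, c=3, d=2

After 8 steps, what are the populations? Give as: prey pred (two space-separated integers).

Step 1: prey: 55+11-18=48; pred: 11+18-2=27
Step 2: prey: 48+9-38=19; pred: 27+38-5=60
Step 3: prey: 19+3-34=0; pred: 60+34-12=82
Step 4: prey: 0+0-0=0; pred: 82+0-16=66
Step 5: prey: 0+0-0=0; pred: 66+0-13=53
Step 6: prey: 0+0-0=0; pred: 53+0-10=43
Step 7: prey: 0+0-0=0; pred: 43+0-8=35
Step 8: prey: 0+0-0=0; pred: 35+0-7=28

Answer: 0 28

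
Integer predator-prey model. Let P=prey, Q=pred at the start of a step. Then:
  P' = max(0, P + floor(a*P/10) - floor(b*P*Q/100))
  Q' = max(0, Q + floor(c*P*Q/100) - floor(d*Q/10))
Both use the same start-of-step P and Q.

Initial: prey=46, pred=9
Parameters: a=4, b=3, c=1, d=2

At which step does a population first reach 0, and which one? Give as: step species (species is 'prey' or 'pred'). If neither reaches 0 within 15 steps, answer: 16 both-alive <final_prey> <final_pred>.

Step 1: prey: 46+18-12=52; pred: 9+4-1=12
Step 2: prey: 52+20-18=54; pred: 12+6-2=16
Step 3: prey: 54+21-25=50; pred: 16+8-3=21
Step 4: prey: 50+20-31=39; pred: 21+10-4=27
Step 5: prey: 39+15-31=23; pred: 27+10-5=32
Step 6: prey: 23+9-22=10; pred: 32+7-6=33
Step 7: prey: 10+4-9=5; pred: 33+3-6=30
Step 8: prey: 5+2-4=3; pred: 30+1-6=25
Step 9: prey: 3+1-2=2; pred: 25+0-5=20
Step 10: prey: 2+0-1=1; pred: 20+0-4=16
Step 11: prey: 1+0-0=1; pred: 16+0-3=13
Step 12: prey: 1+0-0=1; pred: 13+0-2=11
Step 13: prey: 1+0-0=1; pred: 11+0-2=9
Step 14: prey: 1+0-0=1; pred: 9+0-1=8
Step 15: prey: 1+0-0=1; pred: 8+0-1=7
No extinction within 15 steps

Answer: 16 both-alive 1 7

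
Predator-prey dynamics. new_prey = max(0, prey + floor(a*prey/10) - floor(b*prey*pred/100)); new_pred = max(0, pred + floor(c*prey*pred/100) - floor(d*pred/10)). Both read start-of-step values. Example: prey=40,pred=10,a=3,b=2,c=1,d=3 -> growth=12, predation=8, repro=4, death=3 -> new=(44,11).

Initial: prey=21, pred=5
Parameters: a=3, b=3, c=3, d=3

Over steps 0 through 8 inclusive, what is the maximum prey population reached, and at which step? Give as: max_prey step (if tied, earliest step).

Answer: 26 2

Derivation:
Step 1: prey: 21+6-3=24; pred: 5+3-1=7
Step 2: prey: 24+7-5=26; pred: 7+5-2=10
Step 3: prey: 26+7-7=26; pred: 10+7-3=14
Step 4: prey: 26+7-10=23; pred: 14+10-4=20
Step 5: prey: 23+6-13=16; pred: 20+13-6=27
Step 6: prey: 16+4-12=8; pred: 27+12-8=31
Step 7: prey: 8+2-7=3; pred: 31+7-9=29
Step 8: prey: 3+0-2=1; pred: 29+2-8=23
Max prey = 26 at step 2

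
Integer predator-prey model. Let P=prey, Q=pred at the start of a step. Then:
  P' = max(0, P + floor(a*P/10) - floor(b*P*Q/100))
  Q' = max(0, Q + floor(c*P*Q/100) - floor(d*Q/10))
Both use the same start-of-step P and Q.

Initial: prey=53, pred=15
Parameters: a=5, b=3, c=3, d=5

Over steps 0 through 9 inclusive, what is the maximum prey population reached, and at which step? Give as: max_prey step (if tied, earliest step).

Step 1: prey: 53+26-23=56; pred: 15+23-7=31
Step 2: prey: 56+28-52=32; pred: 31+52-15=68
Step 3: prey: 32+16-65=0; pred: 68+65-34=99
Step 4: prey: 0+0-0=0; pred: 99+0-49=50
Step 5: prey: 0+0-0=0; pred: 50+0-25=25
Step 6: prey: 0+0-0=0; pred: 25+0-12=13
Step 7: prey: 0+0-0=0; pred: 13+0-6=7
Step 8: prey: 0+0-0=0; pred: 7+0-3=4
Step 9: prey: 0+0-0=0; pred: 4+0-2=2
Max prey = 56 at step 1

Answer: 56 1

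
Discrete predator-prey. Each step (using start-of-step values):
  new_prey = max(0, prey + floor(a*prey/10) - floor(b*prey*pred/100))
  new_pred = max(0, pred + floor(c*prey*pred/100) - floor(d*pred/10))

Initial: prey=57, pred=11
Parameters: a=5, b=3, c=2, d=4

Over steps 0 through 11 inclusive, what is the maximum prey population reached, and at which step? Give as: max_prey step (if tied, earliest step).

Step 1: prey: 57+28-18=67; pred: 11+12-4=19
Step 2: prey: 67+33-38=62; pred: 19+25-7=37
Step 3: prey: 62+31-68=25; pred: 37+45-14=68
Step 4: prey: 25+12-51=0; pred: 68+34-27=75
Step 5: prey: 0+0-0=0; pred: 75+0-30=45
Step 6: prey: 0+0-0=0; pred: 45+0-18=27
Step 7: prey: 0+0-0=0; pred: 27+0-10=17
Step 8: prey: 0+0-0=0; pred: 17+0-6=11
Step 9: prey: 0+0-0=0; pred: 11+0-4=7
Step 10: prey: 0+0-0=0; pred: 7+0-2=5
Step 11: prey: 0+0-0=0; pred: 5+0-2=3
Max prey = 67 at step 1

Answer: 67 1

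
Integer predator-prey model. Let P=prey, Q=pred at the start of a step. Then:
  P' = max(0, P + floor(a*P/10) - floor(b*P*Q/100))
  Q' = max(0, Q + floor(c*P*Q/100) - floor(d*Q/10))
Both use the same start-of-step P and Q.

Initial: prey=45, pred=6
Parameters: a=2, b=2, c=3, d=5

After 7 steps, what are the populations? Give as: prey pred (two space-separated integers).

Answer: 0 15

Derivation:
Step 1: prey: 45+9-5=49; pred: 6+8-3=11
Step 2: prey: 49+9-10=48; pred: 11+16-5=22
Step 3: prey: 48+9-21=36; pred: 22+31-11=42
Step 4: prey: 36+7-30=13; pred: 42+45-21=66
Step 5: prey: 13+2-17=0; pred: 66+25-33=58
Step 6: prey: 0+0-0=0; pred: 58+0-29=29
Step 7: prey: 0+0-0=0; pred: 29+0-14=15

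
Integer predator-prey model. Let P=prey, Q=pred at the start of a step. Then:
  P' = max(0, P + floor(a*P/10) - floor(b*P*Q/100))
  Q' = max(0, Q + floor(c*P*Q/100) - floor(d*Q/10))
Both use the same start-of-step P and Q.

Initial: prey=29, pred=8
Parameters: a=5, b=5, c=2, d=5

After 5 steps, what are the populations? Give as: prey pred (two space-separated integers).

Answer: 30 17

Derivation:
Step 1: prey: 29+14-11=32; pred: 8+4-4=8
Step 2: prey: 32+16-12=36; pred: 8+5-4=9
Step 3: prey: 36+18-16=38; pred: 9+6-4=11
Step 4: prey: 38+19-20=37; pred: 11+8-5=14
Step 5: prey: 37+18-25=30; pred: 14+10-7=17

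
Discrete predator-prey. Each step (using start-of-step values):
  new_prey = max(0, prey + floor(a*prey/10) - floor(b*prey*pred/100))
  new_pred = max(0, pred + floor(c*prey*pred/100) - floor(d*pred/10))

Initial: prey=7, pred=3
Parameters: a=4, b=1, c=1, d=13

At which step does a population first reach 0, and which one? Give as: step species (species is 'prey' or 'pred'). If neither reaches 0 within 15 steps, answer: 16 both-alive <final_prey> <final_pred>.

Step 1: prey: 7+2-0=9; pred: 3+0-3=0
First extinction: pred at step 1

Answer: 1 pred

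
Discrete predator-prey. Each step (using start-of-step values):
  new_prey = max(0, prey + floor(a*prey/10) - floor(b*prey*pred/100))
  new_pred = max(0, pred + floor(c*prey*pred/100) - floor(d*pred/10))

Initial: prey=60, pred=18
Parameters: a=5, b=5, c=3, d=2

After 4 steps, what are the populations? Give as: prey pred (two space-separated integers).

Step 1: prey: 60+30-54=36; pred: 18+32-3=47
Step 2: prey: 36+18-84=0; pred: 47+50-9=88
Step 3: prey: 0+0-0=0; pred: 88+0-17=71
Step 4: prey: 0+0-0=0; pred: 71+0-14=57

Answer: 0 57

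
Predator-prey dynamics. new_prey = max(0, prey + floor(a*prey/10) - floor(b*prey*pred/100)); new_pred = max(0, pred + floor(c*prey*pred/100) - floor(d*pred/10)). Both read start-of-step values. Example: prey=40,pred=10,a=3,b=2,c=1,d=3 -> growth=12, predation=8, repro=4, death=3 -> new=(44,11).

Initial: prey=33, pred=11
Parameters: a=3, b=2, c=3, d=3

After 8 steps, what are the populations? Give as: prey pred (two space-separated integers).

Step 1: prey: 33+9-7=35; pred: 11+10-3=18
Step 2: prey: 35+10-12=33; pred: 18+18-5=31
Step 3: prey: 33+9-20=22; pred: 31+30-9=52
Step 4: prey: 22+6-22=6; pred: 52+34-15=71
Step 5: prey: 6+1-8=0; pred: 71+12-21=62
Step 6: prey: 0+0-0=0; pred: 62+0-18=44
Step 7: prey: 0+0-0=0; pred: 44+0-13=31
Step 8: prey: 0+0-0=0; pred: 31+0-9=22

Answer: 0 22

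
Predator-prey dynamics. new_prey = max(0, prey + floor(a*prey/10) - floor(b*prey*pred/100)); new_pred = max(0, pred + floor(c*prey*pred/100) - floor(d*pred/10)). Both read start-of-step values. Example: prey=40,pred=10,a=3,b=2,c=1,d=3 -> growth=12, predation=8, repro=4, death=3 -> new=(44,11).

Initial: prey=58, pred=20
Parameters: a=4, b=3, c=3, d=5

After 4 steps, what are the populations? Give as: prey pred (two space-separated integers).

Answer: 0 25

Derivation:
Step 1: prey: 58+23-34=47; pred: 20+34-10=44
Step 2: prey: 47+18-62=3; pred: 44+62-22=84
Step 3: prey: 3+1-7=0; pred: 84+7-42=49
Step 4: prey: 0+0-0=0; pred: 49+0-24=25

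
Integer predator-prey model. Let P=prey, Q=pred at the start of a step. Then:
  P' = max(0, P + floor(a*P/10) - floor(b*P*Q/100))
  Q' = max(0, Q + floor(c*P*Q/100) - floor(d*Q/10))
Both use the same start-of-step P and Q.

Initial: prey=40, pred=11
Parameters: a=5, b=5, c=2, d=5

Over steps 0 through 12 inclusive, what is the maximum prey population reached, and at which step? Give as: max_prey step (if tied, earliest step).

Step 1: prey: 40+20-22=38; pred: 11+8-5=14
Step 2: prey: 38+19-26=31; pred: 14+10-7=17
Step 3: prey: 31+15-26=20; pred: 17+10-8=19
Step 4: prey: 20+10-19=11; pred: 19+7-9=17
Step 5: prey: 11+5-9=7; pred: 17+3-8=12
Step 6: prey: 7+3-4=6; pred: 12+1-6=7
Step 7: prey: 6+3-2=7; pred: 7+0-3=4
Step 8: prey: 7+3-1=9; pred: 4+0-2=2
Step 9: prey: 9+4-0=13; pred: 2+0-1=1
Step 10: prey: 13+6-0=19; pred: 1+0-0=1
Step 11: prey: 19+9-0=28; pred: 1+0-0=1
Step 12: prey: 28+14-1=41; pred: 1+0-0=1
Max prey = 41 at step 12

Answer: 41 12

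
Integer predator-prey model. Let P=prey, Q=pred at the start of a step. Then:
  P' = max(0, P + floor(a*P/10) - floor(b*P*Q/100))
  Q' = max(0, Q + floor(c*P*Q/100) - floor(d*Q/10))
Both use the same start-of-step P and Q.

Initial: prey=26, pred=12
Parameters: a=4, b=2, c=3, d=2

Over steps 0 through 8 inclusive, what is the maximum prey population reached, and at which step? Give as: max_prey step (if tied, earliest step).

Step 1: prey: 26+10-6=30; pred: 12+9-2=19
Step 2: prey: 30+12-11=31; pred: 19+17-3=33
Step 3: prey: 31+12-20=23; pred: 33+30-6=57
Step 4: prey: 23+9-26=6; pred: 57+39-11=85
Step 5: prey: 6+2-10=0; pred: 85+15-17=83
Step 6: prey: 0+0-0=0; pred: 83+0-16=67
Step 7: prey: 0+0-0=0; pred: 67+0-13=54
Step 8: prey: 0+0-0=0; pred: 54+0-10=44
Max prey = 31 at step 2

Answer: 31 2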